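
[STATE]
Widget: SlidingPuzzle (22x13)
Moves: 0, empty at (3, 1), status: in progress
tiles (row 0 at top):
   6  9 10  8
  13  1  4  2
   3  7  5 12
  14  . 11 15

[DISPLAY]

┌────┬────┬────┬────┐ 
│  6 │  9 │ 10 │  8 │ 
├────┼────┼────┼────┤ 
│ 13 │  1 │  4 │  2 │ 
├────┼────┼────┼────┤ 
│  3 │  7 │  5 │ 12 │ 
├────┼────┼────┼────┤ 
│ 14 │    │ 11 │ 15 │ 
└────┴────┴────┴────┘ 
Moves: 0              
                      
                      
                      


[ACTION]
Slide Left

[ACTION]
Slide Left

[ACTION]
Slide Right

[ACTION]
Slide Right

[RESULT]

┌────┬────┬────┬────┐ 
│  6 │  9 │ 10 │  8 │ 
├────┼────┼────┼────┤ 
│ 13 │  1 │  4 │  2 │ 
├────┼────┼────┼────┤ 
│  3 │  7 │  5 │ 12 │ 
├────┼────┼────┼────┤ 
│ 14 │    │ 11 │ 15 │ 
└────┴────┴────┴────┘ 
Moves: 4              
                      
                      
                      


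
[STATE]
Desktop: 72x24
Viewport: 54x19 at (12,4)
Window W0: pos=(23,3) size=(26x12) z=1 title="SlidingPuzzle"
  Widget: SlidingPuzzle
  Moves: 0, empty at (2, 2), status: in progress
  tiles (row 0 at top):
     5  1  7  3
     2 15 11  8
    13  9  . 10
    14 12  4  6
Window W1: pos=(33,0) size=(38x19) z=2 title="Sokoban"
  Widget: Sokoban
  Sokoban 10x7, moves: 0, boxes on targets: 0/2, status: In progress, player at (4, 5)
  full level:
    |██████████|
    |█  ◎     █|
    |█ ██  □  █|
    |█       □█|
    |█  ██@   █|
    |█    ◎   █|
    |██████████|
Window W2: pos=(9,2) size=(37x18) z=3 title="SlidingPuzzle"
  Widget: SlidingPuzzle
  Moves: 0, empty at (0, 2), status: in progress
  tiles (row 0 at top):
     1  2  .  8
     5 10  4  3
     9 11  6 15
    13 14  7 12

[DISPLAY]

─────────────────────────────────┨                    
───┬────┬────┬────┐              ┃                    
 1 │  2 │    │  8 │              ┃                    
───┼────┼────┼────┤              ┃                    
 5 │ 10 │  4 │  3 │              ┃                    
───┼────┼────┼────┤              ┃                    
 9 │ 11 │  6 │ 15 │              ┃2                   
───┼────┼────┼────┤              ┃                    
13 │ 14 │  7 │ 12 │              ┃                    
───┴────┴────┴────┘              ┃                    
ves: 0                           ┃                    
                                 ┃                    
                                 ┃                    
                                 ┃                    
                                 ┃━━━━━━━━━━━━━━━━━━━━
━━━━━━━━━━━━━━━━━━━━━━━━━━━━━━━━━┛                    
                                                      
                                                      
                                                      


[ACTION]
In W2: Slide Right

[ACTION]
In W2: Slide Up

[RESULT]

─────────────────────────────────┨                    
───┬────┬────┬────┐              ┃                    
 1 │ 10 │  2 │  8 │              ┃                    
───┼────┼────┼────┤              ┃                    
 5 │    │  4 │  3 │              ┃                    
───┼────┼────┼────┤              ┃                    
 9 │ 11 │  6 │ 15 │              ┃2                   
───┼────┼────┼────┤              ┃                    
13 │ 14 │  7 │ 12 │              ┃                    
───┴────┴────┴────┘              ┃                    
ves: 2                           ┃                    
                                 ┃                    
                                 ┃                    
                                 ┃                    
                                 ┃━━━━━━━━━━━━━━━━━━━━
━━━━━━━━━━━━━━━━━━━━━━━━━━━━━━━━━┛                    
                                                      
                                                      
                                                      


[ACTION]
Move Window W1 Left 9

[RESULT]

─────────────────────────────────┨               ┃    
───┬────┬────┬────┐              ┃               ┃    
 1 │ 10 │  2 │  8 │              ┃               ┃    
───┼────┼────┼────┤              ┃               ┃    
 5 │    │  4 │  3 │              ┃               ┃    
───┼────┼────┼────┤              ┃               ┃    
 9 │ 11 │  6 │ 15 │              ┃               ┃    
───┼────┼────┼────┤              ┃               ┃    
13 │ 14 │  7 │ 12 │              ┃               ┃    
───┴────┴────┴────┘              ┃               ┃    
ves: 2                           ┃               ┃    
                                 ┃               ┃    
                                 ┃               ┃    
                                 ┃               ┃    
                                 ┃━━━━━━━━━━━━━━━┛    
━━━━━━━━━━━━━━━━━━━━━━━━━━━━━━━━━┛                    
                                                      
                                                      
                                                      


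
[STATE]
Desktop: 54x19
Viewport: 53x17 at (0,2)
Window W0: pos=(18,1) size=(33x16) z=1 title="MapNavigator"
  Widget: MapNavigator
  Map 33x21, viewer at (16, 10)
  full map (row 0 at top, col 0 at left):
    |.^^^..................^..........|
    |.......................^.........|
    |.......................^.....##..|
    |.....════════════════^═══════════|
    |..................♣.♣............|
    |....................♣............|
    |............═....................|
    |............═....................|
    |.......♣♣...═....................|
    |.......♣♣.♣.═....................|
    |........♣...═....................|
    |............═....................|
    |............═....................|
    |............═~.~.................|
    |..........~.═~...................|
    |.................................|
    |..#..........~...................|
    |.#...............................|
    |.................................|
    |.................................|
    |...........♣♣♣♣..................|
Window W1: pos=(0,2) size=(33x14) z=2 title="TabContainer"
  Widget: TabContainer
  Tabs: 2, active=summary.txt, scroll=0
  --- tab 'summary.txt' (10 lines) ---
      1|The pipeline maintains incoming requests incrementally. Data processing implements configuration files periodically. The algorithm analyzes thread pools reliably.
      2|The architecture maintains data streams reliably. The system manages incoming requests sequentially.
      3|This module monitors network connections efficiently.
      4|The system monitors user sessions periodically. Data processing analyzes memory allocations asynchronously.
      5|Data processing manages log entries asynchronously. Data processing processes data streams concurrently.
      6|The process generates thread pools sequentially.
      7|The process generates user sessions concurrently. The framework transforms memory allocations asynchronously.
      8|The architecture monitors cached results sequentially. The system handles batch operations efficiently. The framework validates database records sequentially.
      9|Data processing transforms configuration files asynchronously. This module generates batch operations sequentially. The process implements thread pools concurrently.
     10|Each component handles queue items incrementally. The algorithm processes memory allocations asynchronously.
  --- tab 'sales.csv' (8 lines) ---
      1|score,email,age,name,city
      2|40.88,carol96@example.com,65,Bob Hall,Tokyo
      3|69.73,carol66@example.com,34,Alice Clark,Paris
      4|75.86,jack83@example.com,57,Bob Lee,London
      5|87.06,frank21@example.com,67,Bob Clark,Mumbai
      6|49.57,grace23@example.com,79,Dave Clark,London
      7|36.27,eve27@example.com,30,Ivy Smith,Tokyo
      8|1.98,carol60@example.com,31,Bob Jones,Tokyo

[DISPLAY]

┏━━━━━━━━━━━━━━━━━━━━━━━━━━━━━━━┓                 ┃  
┃ TabContainer                  ┃─────────────────┨  
┠───────────────────────────────┨...♣.♣...........┃  
┃[summary.txt]│ sales.csv       ┃.....♣...........┃  
┃───────────────────────────────┃.................┃  
┃The pipeline maintains incoming┃.................┃  
┃The architecture maintains data┃.................┃  
┃This module monitors network co┃.................┃  
┃The system monitors user sessio┃.@...............┃  
┃Data processing manages log ent┃.................┃  
┃The process generates thread po┃.................┃  
┃The process generates user sess┃~................┃  
┃The architecture monitors cache┃.................┃  
┗━━━━━━━━━━━━━━━━━━━━━━━━━━━━━━━┛.................┃  
                  ┗━━━━━━━━━━━━━━━━━━━━━━━━━━━━━━━┛  
                                                     
                                                     


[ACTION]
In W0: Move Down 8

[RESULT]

┏━━━━━━━━━━━━━━━━━━━━━━━━━━━━━━━┓                 ┃  
┃ TabContainer                  ┃─────────────────┨  
┠───────────────────────────────┨.................┃  
┃[summary.txt]│ sales.csv       ┃~................┃  
┃───────────────────────────────┃.................┃  
┃The pipeline maintains incoming┃.................┃  
┃The architecture maintains data┃.................┃  
┃This module monitors network co┃.................┃  
┃The system monitors user sessio┃.@...............┃  
┃Data processing manages log ent┃.................┃  
┃The process generates thread po┃.................┃  
┃The process generates user sess┃                 ┃  
┃The architecture monitors cache┃                 ┃  
┗━━━━━━━━━━━━━━━━━━━━━━━━━━━━━━━┛                 ┃  
                  ┗━━━━━━━━━━━━━━━━━━━━━━━━━━━━━━━┛  
                                                     
                                                     


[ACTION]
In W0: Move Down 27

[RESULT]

┏━━━━━━━━━━━━━━━━━━━━━━━━━━━━━━━┓                 ┃  
┃ TabContainer                  ┃─────────────────┨  
┠───────────────────────────────┨.................┃  
┃[summary.txt]│ sales.csv       ┃.................┃  
┃───────────────────────────────┃.................┃  
┃The pipeline maintains incoming┃.................┃  
┃The architecture maintains data┃.................┃  
┃This module monitors network co┃.................┃  
┃The system monitors user sessio┃.@...............┃  
┃Data processing manages log ent┃                 ┃  
┃The process generates thread po┃                 ┃  
┃The process generates user sess┃                 ┃  
┃The architecture monitors cache┃                 ┃  
┗━━━━━━━━━━━━━━━━━━━━━━━━━━━━━━━┛                 ┃  
                  ┗━━━━━━━━━━━━━━━━━━━━━━━━━━━━━━━┛  
                                                     
                                                     


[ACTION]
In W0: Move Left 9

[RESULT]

┏━━━━━━━━━━━━━━━━━━━━━━━━━━━━━━━┓                 ┃  
┃ TabContainer                  ┃─────────────────┨  
┠───────────────────────────────┨....~.═~.........┃  
┃[summary.txt]│ sales.csv       ┃.................┃  
┃───────────────────────────────┃.......~.........┃  
┃The pipeline maintains incoming┃.................┃  
┃The architecture maintains data┃.................┃  
┃This module monitors network co┃.................┃  
┃The system monitors user sessio┃.@...♣♣♣♣........┃  
┃Data processing manages log ent┃                 ┃  
┃The process generates thread po┃                 ┃  
┃The process generates user sess┃                 ┃  
┃The architecture monitors cache┃                 ┃  
┗━━━━━━━━━━━━━━━━━━━━━━━━━━━━━━━┛                 ┃  
                  ┗━━━━━━━━━━━━━━━━━━━━━━━━━━━━━━━┛  
                                                     
                                                     


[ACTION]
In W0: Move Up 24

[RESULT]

┏━━━━━━━━━━━━━━━━━━━━━━━━━━━━━━━┓                 ┃  
┃ TabContainer                  ┃─────────────────┨  
┠───────────────────────────────┨                 ┃  
┃[summary.txt]│ sales.csv       ┃                 ┃  
┃───────────────────────────────┃                 ┃  
┃The pipeline maintains incoming┃                 ┃  
┃The architecture maintains data┃                 ┃  
┃This module monitors network co┃                 ┃  
┃The system monitors user sessio┃.@..............^┃  
┃Data processing manages log ent┃.................┃  
┃The process generates thread po┃.................┃  
┃The process generates user sess┃═══════════════^═┃  
┃The architecture monitors cache┃............♣.♣..┃  
┗━━━━━━━━━━━━━━━━━━━━━━━━━━━━━━━┛..............♣..┃  
                  ┗━━━━━━━━━━━━━━━━━━━━━━━━━━━━━━━┛  
                                                     
                                                     


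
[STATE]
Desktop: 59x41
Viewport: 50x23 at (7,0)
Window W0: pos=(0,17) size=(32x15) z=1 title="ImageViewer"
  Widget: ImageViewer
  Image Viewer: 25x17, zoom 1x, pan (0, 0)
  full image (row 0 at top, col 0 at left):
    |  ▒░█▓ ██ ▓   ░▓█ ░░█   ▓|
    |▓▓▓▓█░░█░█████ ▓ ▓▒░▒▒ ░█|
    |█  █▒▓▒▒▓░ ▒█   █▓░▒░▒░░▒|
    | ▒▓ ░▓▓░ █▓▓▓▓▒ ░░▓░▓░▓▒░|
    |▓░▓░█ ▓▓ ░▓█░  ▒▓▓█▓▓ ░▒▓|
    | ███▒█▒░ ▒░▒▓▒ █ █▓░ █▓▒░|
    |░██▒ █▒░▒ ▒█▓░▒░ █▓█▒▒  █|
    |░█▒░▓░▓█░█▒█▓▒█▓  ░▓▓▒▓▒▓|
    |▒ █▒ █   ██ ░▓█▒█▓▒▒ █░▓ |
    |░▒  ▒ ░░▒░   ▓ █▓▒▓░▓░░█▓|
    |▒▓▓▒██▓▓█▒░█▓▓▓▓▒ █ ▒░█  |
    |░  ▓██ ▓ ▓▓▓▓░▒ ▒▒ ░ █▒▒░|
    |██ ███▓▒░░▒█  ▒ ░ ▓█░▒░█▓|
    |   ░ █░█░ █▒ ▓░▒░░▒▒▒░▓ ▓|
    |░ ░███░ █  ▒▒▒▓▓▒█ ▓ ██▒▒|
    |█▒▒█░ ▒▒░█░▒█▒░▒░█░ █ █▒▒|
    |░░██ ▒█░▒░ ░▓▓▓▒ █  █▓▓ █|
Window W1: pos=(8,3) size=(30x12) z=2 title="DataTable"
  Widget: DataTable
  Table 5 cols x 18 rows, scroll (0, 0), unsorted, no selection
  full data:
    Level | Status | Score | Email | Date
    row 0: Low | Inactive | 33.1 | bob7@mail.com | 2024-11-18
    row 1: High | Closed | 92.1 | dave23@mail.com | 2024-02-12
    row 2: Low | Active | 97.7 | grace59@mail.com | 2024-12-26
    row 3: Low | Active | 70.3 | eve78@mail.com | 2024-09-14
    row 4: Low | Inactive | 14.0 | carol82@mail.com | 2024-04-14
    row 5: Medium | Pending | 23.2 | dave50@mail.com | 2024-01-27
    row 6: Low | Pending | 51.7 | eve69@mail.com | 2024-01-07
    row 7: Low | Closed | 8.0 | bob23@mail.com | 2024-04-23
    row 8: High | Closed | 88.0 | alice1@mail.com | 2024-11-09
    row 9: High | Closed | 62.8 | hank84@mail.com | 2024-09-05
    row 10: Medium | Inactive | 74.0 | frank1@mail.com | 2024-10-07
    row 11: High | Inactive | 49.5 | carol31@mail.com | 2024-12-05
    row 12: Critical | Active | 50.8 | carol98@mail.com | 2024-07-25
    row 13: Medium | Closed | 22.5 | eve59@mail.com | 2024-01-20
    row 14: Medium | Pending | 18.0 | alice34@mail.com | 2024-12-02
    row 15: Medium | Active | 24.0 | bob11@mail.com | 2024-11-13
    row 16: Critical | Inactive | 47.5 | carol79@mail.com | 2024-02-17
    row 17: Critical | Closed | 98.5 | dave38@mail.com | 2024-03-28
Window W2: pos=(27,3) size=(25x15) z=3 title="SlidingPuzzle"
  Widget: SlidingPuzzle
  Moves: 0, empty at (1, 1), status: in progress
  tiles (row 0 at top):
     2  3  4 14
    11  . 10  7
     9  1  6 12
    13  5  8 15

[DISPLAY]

                                                  
                                                  
                                                  
 ┏━━━━━━━━━━━━━━━━━━┏━━━━━━━━━━━━━━━━━━━━━━━┓     
 ┃ DataTable        ┃ SlidingPuzzle         ┃     
 ┠──────────────────┠───────────────────────┨     
 ┃Level   │Status  │┃┌────┬────┬────┬────┐  ┃     
 ┃────────┼────────┼┃│  2 │  3 │  4 │ 14 │  ┃     
 ┃Low     │Inactive│┃├────┼────┼────┼────┤  ┃     
 ┃High    │Closed  │┃│ 11 │    │ 10 │  7 │  ┃     
 ┃Low     │Active  │┃├────┼────┼────┼────┤  ┃     
 ┃Low     │Active  │┃│  9 │  1 │  6 │ 12 │  ┃     
 ┃Low     │Inactive│┃├────┼────┼────┼────┤  ┃     
 ┃Medium  │Pending │┃│ 13 │  5 │  8 │ 15 │  ┃     
 ┗━━━━━━━━━━━━━━━━━━┃└────┴────┴────┴────┘  ┃     
                    ┃Moves: 0               ┃     
                    ┃                       ┃     
━━━━━━━━━━━━━━━━━━━━┗━━━━━━━━━━━━━━━━━━━━━━━┛     
Viewer                  ┃                         
────────────────────────┨                         
 ██ ▓   ░▓█ ░░█   ▓     ┃                         
░█░█████ ▓ ▓▒░▒▒ ░█     ┃                         
▒▒▓░ ▒█   █▓░▒░▒░░▒     ┃                         


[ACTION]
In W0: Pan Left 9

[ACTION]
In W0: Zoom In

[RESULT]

                                                  
                                                  
                                                  
 ┏━━━━━━━━━━━━━━━━━━┏━━━━━━━━━━━━━━━━━━━━━━━┓     
 ┃ DataTable        ┃ SlidingPuzzle         ┃     
 ┠──────────────────┠───────────────────────┨     
 ┃Level   │Status  │┃┌────┬────┬────┬────┐  ┃     
 ┃────────┼────────┼┃│  2 │  3 │  4 │ 14 │  ┃     
 ┃Low     │Inactive│┃├────┼────┼────┼────┤  ┃     
 ┃High    │Closed  │┃│ 11 │    │ 10 │  7 │  ┃     
 ┃Low     │Active  │┃├────┼────┼────┼────┤  ┃     
 ┃Low     │Active  │┃│  9 │  1 │  6 │ 12 │  ┃     
 ┃Low     │Inactive│┃├────┼────┼────┼────┤  ┃     
 ┃Medium  │Pending │┃│ 13 │  5 │  8 │ 15 │  ┃     
 ┗━━━━━━━━━━━━━━━━━━┃└────┴────┴────┴────┘  ┃     
                    ┃Moves: 0               ┃     
                    ┃                       ┃     
━━━━━━━━━━━━━━━━━━━━┗━━━━━━━━━━━━━━━━━━━━━━━┛     
Viewer                  ┃                         
────────────────────────┨                         
░░██▓▓  ████  ▓▓      ░░┃                         
░░██▓▓  ████  ▓▓      ░░┃                         
▓▓██░░░░██░░██████████  ┃                         


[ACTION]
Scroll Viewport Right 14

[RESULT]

                                                  
                                                  
                                                  
━━━━━━━━━━━━━━━━━━┏━━━━━━━━━━━━━━━━━━━━━━━┓       
 DataTable        ┃ SlidingPuzzle         ┃       
──────────────────┠───────────────────────┨       
Level   │Status  │┃┌────┬────┬────┬────┐  ┃       
────────┼────────┼┃│  2 │  3 │  4 │ 14 │  ┃       
Low     │Inactive│┃├────┼────┼────┼────┤  ┃       
High    │Closed  │┃│ 11 │    │ 10 │  7 │  ┃       
Low     │Active  │┃├────┼────┼────┼────┤  ┃       
Low     │Active  │┃│  9 │  1 │  6 │ 12 │  ┃       
Low     │Inactive│┃├────┼────┼────┼────┤  ┃       
Medium  │Pending │┃│ 13 │  5 │  8 │ 15 │  ┃       
━━━━━━━━━━━━━━━━━━┃└────┴────┴────┴────┘  ┃       
                  ┃Moves: 0               ┃       
                  ┃                       ┃       
━━━━━━━━━━━━━━━━━━┗━━━━━━━━━━━━━━━━━━━━━━━┛       
ewer                  ┃                           
──────────────────────┨                           
██▓▓  ████  ▓▓      ░░┃                           
██▓▓  ████  ▓▓      ░░┃                           
██░░░░██░░██████████  ┃                           


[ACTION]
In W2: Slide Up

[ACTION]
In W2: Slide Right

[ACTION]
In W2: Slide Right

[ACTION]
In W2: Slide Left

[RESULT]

                                                  
                                                  
                                                  
━━━━━━━━━━━━━━━━━━┏━━━━━━━━━━━━━━━━━━━━━━━┓       
 DataTable        ┃ SlidingPuzzle         ┃       
──────────────────┠───────────────────────┨       
Level   │Status  │┃┌────┬────┬────┬────┐  ┃       
────────┼────────┼┃│  2 │  3 │  4 │ 14 │  ┃       
Low     │Inactive│┃├────┼────┼────┼────┤  ┃       
High    │Closed  │┃│ 11 │  1 │ 10 │  7 │  ┃       
Low     │Active  │┃├────┼────┼────┼────┤  ┃       
Low     │Active  │┃│  9 │    │  6 │ 12 │  ┃       
Low     │Inactive│┃├────┼────┼────┼────┤  ┃       
Medium  │Pending │┃│ 13 │  5 │  8 │ 15 │  ┃       
━━━━━━━━━━━━━━━━━━┃└────┴────┴────┴────┘  ┃       
                  ┃Moves: 3               ┃       
                  ┃                       ┃       
━━━━━━━━━━━━━━━━━━┗━━━━━━━━━━━━━━━━━━━━━━━┛       
ewer                  ┃                           
──────────────────────┨                           
██▓▓  ████  ▓▓      ░░┃                           
██▓▓  ████  ▓▓      ░░┃                           
██░░░░██░░██████████  ┃                           


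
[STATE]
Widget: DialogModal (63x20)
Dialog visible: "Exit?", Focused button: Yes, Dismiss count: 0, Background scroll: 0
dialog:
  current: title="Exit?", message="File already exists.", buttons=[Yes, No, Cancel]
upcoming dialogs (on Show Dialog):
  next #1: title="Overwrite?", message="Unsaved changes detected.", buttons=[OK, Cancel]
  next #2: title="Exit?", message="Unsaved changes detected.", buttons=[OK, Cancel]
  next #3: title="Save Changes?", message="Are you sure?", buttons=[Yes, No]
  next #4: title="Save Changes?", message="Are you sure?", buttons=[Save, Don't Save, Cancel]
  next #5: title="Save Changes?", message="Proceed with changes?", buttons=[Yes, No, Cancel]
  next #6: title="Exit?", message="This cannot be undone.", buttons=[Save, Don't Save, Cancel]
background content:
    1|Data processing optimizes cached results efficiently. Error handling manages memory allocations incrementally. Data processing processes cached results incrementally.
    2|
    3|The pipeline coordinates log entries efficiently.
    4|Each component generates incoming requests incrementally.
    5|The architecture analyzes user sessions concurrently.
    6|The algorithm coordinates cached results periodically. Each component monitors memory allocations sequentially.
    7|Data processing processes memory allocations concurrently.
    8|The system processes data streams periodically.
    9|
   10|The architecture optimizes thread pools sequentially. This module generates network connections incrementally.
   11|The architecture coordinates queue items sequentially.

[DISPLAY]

Data processing optimizes cached results efficiently. Error han
                                                               
The pipeline coordinates log entries efficiently.              
Each component generates incoming requests incrementally.      
The architecture analyzes user sessions concurrently.          
The algorithm coordinates cached results periodically. Each com
Data processing processes memory allocations concurrently.     
The system processe┌──────────────────────┐lly.                
                   │        Exit?         │                    
The architecture op│ File already exists. │uentially. This modu
The architecture co│ [Yes]  No   Cancel   │quentially.         
                   └──────────────────────┘                    
                                                               
                                                               
                                                               
                                                               
                                                               
                                                               
                                                               
                                                               


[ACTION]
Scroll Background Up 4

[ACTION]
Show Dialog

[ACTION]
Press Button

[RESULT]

Data processing optimizes cached results efficiently. Error han
                                                               
The pipeline coordinates log entries efficiently.              
Each component generates incoming requests incrementally.      
The architecture analyzes user sessions concurrently.          
The algorithm coordinates cached results periodically. Each com
Data processing processes memory allocations concurrently.     
The system processes data streams periodically.                
                                                               
The architecture optimizes thread pools sequentially. This modu
The architecture coordinates queue items sequentially.         
                                                               
                                                               
                                                               
                                                               
                                                               
                                                               
                                                               
                                                               
                                                               


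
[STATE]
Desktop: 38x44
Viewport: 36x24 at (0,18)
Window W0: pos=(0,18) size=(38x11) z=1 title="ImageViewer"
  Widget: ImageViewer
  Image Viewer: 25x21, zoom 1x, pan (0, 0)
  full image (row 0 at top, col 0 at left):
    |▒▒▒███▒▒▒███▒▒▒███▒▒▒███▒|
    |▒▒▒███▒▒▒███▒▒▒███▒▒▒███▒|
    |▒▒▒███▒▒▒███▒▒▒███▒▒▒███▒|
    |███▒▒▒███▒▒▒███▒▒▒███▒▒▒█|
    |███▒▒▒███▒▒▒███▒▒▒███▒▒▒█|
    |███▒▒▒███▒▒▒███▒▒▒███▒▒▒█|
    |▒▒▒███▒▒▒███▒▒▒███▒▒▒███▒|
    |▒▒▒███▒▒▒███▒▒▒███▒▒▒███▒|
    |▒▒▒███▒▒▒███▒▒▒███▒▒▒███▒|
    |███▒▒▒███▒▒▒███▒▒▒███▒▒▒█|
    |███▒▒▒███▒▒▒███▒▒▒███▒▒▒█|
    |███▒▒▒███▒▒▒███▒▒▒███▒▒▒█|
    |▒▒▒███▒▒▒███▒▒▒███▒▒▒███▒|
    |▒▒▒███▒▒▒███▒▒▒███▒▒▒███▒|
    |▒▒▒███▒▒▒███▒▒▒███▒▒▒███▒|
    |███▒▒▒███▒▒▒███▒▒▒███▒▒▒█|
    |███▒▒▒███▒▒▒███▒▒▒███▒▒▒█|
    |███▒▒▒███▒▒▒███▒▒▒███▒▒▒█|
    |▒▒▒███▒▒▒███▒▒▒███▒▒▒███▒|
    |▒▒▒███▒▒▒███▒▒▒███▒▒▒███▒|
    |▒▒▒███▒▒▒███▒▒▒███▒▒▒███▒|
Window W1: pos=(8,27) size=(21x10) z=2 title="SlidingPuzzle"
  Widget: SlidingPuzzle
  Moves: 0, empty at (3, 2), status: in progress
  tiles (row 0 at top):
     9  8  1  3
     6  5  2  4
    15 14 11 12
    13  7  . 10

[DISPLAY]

┏━━━━━━━━━━━━━━━━━━━━━━━━━━━━━━━━━━━
┃ ImageViewer                       
┠───────────────────────────────────
┃▒▒▒███▒▒▒███▒▒▒███▒▒▒███▒          
┃▒▒▒███▒▒▒███▒▒▒███▒▒▒███▒          
┃▒▒▒███▒▒▒███▒▒▒███▒▒▒███▒          
┃███▒▒▒███▒▒▒███▒▒▒███▒▒▒█          
┃███▒▒▒███▒▒▒███▒▒▒███▒▒▒█          
┃███▒▒▒███▒▒▒███▒▒▒███▒▒▒█          
┃▒▒▒███▒┏━━━━━━━━━━━━━━━━━━━┓       
┗━━━━━━━┃ SlidingPuzzle     ┃━━━━━━━
        ┠───────────────────┨       
        ┃┌────┬────┬────┬───┃       
        ┃│  9 │  8 │  1 │  3┃       
        ┃├────┼────┼────┼───┃       
        ┃│  6 │  5 │  2 │  4┃       
        ┃├────┼────┼────┼───┃       
        ┃│ 15 │ 14 │ 11 │ 12┃       
        ┗━━━━━━━━━━━━━━━━━━━┛       
                                    
                                    
                                    
                                    
                                    


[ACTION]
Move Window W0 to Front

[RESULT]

┏━━━━━━━━━━━━━━━━━━━━━━━━━━━━━━━━━━━
┃ ImageViewer                       
┠───────────────────────────────────
┃▒▒▒███▒▒▒███▒▒▒███▒▒▒███▒          
┃▒▒▒███▒▒▒███▒▒▒███▒▒▒███▒          
┃▒▒▒███▒▒▒███▒▒▒███▒▒▒███▒          
┃███▒▒▒███▒▒▒███▒▒▒███▒▒▒█          
┃███▒▒▒███▒▒▒███▒▒▒███▒▒▒█          
┃███▒▒▒███▒▒▒███▒▒▒███▒▒▒█          
┃▒▒▒███▒▒▒███▒▒▒███▒▒▒███▒          
┗━━━━━━━━━━━━━━━━━━━━━━━━━━━━━━━━━━━
        ┠───────────────────┨       
        ┃┌────┬────┬────┬───┃       
        ┃│  9 │  8 │  1 │  3┃       
        ┃├────┼────┼────┼───┃       
        ┃│  6 │  5 │  2 │  4┃       
        ┃├────┼────┼────┼───┃       
        ┃│ 15 │ 14 │ 11 │ 12┃       
        ┗━━━━━━━━━━━━━━━━━━━┛       
                                    
                                    
                                    
                                    
                                    


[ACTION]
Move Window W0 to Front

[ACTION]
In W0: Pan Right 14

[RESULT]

┏━━━━━━━━━━━━━━━━━━━━━━━━━━━━━━━━━━━
┃ ImageViewer                       
┠───────────────────────────────────
┃▒███▒▒▒███▒                        
┃▒███▒▒▒███▒                        
┃▒███▒▒▒███▒                        
┃█▒▒▒███▒▒▒█                        
┃█▒▒▒███▒▒▒█                        
┃█▒▒▒███▒▒▒█                        
┃▒███▒▒▒███▒                        
┗━━━━━━━━━━━━━━━━━━━━━━━━━━━━━━━━━━━
        ┠───────────────────┨       
        ┃┌────┬────┬────┬───┃       
        ┃│  9 │  8 │  1 │  3┃       
        ┃├────┼────┼────┼───┃       
        ┃│  6 │  5 │  2 │  4┃       
        ┃├────┼────┼────┼───┃       
        ┃│ 15 │ 14 │ 11 │ 12┃       
        ┗━━━━━━━━━━━━━━━━━━━┛       
                                    
                                    
                                    
                                    
                                    


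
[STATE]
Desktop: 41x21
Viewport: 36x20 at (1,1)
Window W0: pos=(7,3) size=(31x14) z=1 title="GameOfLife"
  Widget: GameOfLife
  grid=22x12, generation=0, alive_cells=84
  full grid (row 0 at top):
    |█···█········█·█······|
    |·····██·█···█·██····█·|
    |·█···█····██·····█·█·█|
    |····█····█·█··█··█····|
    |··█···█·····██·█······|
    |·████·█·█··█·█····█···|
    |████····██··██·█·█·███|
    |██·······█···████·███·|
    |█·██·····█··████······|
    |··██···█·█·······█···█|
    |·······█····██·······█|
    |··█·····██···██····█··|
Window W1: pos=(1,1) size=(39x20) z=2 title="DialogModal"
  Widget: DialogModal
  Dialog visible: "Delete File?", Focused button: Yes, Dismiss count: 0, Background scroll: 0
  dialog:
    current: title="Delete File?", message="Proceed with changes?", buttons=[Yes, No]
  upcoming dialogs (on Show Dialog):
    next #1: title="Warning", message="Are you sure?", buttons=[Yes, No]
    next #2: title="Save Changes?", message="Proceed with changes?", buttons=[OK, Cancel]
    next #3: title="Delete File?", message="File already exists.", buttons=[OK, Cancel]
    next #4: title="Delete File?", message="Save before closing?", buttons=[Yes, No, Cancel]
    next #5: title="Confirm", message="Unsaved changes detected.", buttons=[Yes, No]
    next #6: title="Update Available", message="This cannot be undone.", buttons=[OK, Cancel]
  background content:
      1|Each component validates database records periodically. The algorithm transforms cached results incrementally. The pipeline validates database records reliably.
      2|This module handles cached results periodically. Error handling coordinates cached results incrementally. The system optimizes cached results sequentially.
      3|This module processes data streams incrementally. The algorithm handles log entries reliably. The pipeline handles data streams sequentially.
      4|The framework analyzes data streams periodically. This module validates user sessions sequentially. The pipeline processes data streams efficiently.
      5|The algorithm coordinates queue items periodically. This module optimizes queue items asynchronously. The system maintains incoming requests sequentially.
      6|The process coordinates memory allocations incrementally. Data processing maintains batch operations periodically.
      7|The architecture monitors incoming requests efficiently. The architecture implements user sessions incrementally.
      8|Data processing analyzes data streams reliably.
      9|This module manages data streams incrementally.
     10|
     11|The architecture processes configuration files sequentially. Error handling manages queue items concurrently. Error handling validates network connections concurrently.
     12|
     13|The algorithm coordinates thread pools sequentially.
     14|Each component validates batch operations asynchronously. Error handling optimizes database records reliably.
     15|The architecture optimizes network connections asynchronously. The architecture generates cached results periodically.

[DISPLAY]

┏━━━━━━━━━━━━━━━━━━━━━━━━━━━━━━━━━━━
┃ DialogModal                       
┠───────────────────────────────────
┃Each component validates database r
┃This module handles cached results 
┃This module processes data streams 
┃The framework analyzes data streams
┃The algorithm coordinates queue ite
┃The pr┌───────────────────────┐allo
┃The ar│      Delete File?     │ing 
┃Data p│ Proceed with changes? │trea
┃This m│       [Yes]  No       │s in
┃      └───────────────────────┘    
┃The architecture processes configur
┃                                   
┃The algorithm coordinates thread po
┃Each component validates batch oper
┃The architecture optimizes network 
┃                                   
┗━━━━━━━━━━━━━━━━━━━━━━━━━━━━━━━━━━━


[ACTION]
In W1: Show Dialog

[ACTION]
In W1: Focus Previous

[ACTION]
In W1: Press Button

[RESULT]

┏━━━━━━━━━━━━━━━━━━━━━━━━━━━━━━━━━━━
┃ DialogModal                       
┠───────────────────────────────────
┃Each component validates database r
┃This module handles cached results 
┃This module processes data streams 
┃The framework analyzes data streams
┃The algorithm coordinates queue ite
┃The process coordinates memory allo
┃The architecture monitors incoming 
┃Data processing analyzes data strea
┃This module manages data streams in
┃                                   
┃The architecture processes configur
┃                                   
┃The algorithm coordinates thread po
┃Each component validates batch oper
┃The architecture optimizes network 
┃                                   
┗━━━━━━━━━━━━━━━━━━━━━━━━━━━━━━━━━━━


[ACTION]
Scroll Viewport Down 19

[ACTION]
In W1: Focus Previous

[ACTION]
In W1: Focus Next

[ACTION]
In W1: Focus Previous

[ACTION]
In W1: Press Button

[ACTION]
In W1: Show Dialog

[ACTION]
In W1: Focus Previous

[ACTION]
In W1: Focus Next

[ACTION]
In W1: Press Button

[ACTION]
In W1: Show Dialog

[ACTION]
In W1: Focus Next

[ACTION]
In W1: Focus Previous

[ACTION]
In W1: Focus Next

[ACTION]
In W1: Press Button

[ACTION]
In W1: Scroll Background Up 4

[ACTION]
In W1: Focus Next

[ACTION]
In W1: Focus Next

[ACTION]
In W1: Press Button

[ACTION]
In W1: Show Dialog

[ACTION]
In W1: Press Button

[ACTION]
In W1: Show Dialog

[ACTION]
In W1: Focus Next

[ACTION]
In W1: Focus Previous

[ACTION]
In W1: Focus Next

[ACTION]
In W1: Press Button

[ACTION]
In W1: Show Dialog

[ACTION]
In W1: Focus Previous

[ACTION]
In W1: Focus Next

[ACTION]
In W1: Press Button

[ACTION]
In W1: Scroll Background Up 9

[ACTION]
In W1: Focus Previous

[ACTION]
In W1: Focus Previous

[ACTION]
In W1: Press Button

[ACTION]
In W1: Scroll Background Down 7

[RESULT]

┏━━━━━━━━━━━━━━━━━━━━━━━━━━━━━━━━━━━
┃ DialogModal                       
┠───────────────────────────────────
┃Data processing analyzes data strea
┃This module manages data streams in
┃                                   
┃The architecture processes configur
┃                                   
┃The algorithm coordinates thread po
┃Each component validates batch oper
┃The architecture optimizes network 
┃                                   
┃                                   
┃                                   
┃                                   
┃                                   
┃                                   
┃                                   
┃                                   
┗━━━━━━━━━━━━━━━━━━━━━━━━━━━━━━━━━━━
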